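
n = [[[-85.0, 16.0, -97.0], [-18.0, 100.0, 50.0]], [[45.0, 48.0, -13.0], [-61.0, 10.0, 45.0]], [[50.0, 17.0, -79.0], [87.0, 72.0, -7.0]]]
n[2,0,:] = [50.0, 17.0, -79.0]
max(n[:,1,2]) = 50.0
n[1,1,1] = 10.0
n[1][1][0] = -61.0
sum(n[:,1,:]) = 278.0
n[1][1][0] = -61.0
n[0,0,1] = 16.0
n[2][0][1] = 17.0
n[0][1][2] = 50.0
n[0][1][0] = -18.0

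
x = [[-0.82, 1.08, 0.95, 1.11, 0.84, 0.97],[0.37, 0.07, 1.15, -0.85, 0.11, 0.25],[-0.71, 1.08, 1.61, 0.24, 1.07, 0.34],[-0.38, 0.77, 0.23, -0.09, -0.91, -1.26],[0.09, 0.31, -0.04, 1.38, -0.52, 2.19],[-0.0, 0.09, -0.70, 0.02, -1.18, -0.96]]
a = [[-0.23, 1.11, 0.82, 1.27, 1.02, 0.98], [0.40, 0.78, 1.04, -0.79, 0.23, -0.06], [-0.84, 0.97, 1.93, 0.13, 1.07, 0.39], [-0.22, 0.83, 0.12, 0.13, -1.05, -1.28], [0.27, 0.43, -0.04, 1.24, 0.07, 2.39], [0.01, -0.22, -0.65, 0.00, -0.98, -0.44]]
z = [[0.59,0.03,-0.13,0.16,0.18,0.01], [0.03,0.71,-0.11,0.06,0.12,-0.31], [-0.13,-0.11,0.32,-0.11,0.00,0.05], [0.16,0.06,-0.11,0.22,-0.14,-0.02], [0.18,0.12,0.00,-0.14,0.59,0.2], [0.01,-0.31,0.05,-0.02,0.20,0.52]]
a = x + z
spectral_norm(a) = 3.90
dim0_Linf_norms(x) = [0.82, 1.08, 1.61, 1.38, 1.18, 2.19]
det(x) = -0.00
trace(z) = 2.95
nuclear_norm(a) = 10.13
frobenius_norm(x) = 5.15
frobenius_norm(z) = 1.47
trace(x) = -0.71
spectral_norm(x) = 3.76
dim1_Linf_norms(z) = [0.59, 0.71, 0.32, 0.22, 0.59, 0.52]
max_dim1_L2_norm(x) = 2.66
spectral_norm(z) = 0.98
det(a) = -0.05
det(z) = 0.00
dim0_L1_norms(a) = [1.97, 4.34, 4.6, 3.56, 4.42, 5.54]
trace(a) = 2.24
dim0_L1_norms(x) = [2.37, 3.4, 4.68, 3.69, 4.63, 5.97]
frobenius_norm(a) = 5.24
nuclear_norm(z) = 2.95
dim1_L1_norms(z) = [1.1, 1.34, 0.72, 0.71, 1.23, 1.11]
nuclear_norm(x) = 9.62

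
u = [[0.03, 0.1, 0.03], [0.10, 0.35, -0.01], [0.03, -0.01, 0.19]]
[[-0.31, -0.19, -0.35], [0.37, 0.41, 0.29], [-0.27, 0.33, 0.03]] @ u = [[-0.04, -0.09, -0.07], [0.06, 0.18, 0.06], [0.03, 0.09, -0.01]]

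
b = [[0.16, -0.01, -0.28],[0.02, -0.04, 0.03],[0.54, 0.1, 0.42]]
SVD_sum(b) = [[-0.04,-0.01,-0.04], [0.02,0.0,0.02], [0.52,0.10,0.44]] + [[0.20, -0.00, -0.24], [-0.01, 0.00, 0.01], [0.02, -0.00, -0.02]] + [[0.00, -0.00, 0.0], [0.0, -0.04, 0.0], [-0.0, 0.00, -0.00]]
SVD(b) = [[0.09, 1.00, -0.03], [-0.04, -0.03, -1.0], [-1.00, 0.09, 0.04]] @ diag([0.6939501068455811, 0.31850529073939005, 0.044582832794959684]) @ [[-0.76, -0.14, -0.64], [0.65, -0.0, -0.76], [-0.11, 0.99, -0.09]]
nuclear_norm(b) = 1.06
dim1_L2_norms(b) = [0.32, 0.05, 0.69]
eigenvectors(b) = [[-0.20+0.55j, -0.20-0.55j, (0.09+0j)], [0.04-0.02j, 0.04+0.02j, (-0.99+0j)], [(0.81+0j), (0.81-0j), 0.10+0.00j]]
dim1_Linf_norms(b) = [0.28, 0.04, 0.54]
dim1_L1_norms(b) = [0.45, 0.09, 1.06]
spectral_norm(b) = 0.69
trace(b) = 0.54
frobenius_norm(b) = 0.76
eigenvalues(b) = [(0.29+0.36j), (0.29-0.36j), (-0.05+0j)]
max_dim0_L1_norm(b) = 0.73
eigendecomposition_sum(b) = [[(0.08+0.24j), (-0.01+0.03j), -0.14+0.11j], [(0.01-0.02j), -0j, 0.01+0.00j], [0.27-0.22j, 0.05-0.01j, (0.21+0.13j)]] + [[(0.08-0.24j), -0.01-0.03j, (-0.14-0.11j)], [0.01+0.02j, 0.00+0.00j, (0.01-0j)], [0.27+0.22j, (0.05+0.01j), (0.21-0.13j)]] + [[0j, 0j, -0.00-0.00j], [-0.00-0.00j, (-0.04-0j), 0.00+0.00j], [0.00+0.00j, 0.00+0.00j, (-0-0j)]]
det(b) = -0.01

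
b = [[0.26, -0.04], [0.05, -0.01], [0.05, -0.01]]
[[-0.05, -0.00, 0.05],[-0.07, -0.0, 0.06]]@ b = [[-0.01,0.0],  [-0.02,0.0]]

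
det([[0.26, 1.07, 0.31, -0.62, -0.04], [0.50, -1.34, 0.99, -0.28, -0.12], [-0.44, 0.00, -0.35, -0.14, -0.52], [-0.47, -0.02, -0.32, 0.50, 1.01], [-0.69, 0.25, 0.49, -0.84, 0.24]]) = 0.094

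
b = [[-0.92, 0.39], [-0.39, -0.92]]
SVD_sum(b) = [[-0.92, 0.00], [-0.39, 0.00]] + [[0.00, 0.39], [0.00, -0.92]]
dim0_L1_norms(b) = [1.31, 1.31]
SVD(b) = [[-0.92, -0.39], [-0.39, 0.92]] @ diag([0.9992497185388647, 0.9992497185388646]) @ [[1.0, 0.00],  [-0.00, -1.00]]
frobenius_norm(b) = 1.41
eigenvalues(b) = [(-0.92+0.39j), (-0.92-0.39j)]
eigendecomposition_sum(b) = [[(-0.46+0.2j), (0.2+0.46j)], [(-0.2-0.46j), -0.46+0.20j]] + [[(-0.46-0.2j), (0.2-0.46j)], [(-0.2+0.46j), (-0.46-0.2j)]]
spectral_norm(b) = 1.00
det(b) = 1.00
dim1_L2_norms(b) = [1.0, 1.0]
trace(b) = -1.84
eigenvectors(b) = [[(0.71+0j), (0.71-0j)], [0.00+0.71j, -0.71j]]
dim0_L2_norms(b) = [1.0, 1.0]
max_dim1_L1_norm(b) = 1.31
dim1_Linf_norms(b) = [0.92, 0.92]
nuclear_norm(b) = 2.00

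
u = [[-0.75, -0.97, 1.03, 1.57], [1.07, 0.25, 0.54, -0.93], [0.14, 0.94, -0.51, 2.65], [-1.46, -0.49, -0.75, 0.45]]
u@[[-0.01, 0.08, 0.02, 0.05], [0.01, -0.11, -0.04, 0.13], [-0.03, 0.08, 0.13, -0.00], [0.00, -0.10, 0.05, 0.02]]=[[-0.03, -0.03, 0.24, -0.13], [-0.02, 0.19, 0.04, 0.07], [0.02, -0.4, 0.03, 0.18], [0.03, -0.17, -0.08, -0.13]]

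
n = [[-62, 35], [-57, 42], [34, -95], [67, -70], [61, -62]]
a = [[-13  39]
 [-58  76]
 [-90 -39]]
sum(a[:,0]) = -161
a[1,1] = 76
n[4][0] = 61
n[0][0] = -62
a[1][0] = -58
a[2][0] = -90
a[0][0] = -13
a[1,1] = 76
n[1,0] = -57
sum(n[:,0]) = 43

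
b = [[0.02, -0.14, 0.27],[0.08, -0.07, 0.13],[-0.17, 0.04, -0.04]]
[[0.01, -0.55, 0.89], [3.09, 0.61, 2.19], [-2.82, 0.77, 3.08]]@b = [[-0.20,0.07,-0.1], [-0.26,-0.39,0.83], [-0.52,0.46,-0.78]]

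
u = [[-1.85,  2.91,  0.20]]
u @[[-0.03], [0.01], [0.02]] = [[0.09]]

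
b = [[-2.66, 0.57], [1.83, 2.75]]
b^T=[[-2.66, 1.83],[0.57, 2.75]]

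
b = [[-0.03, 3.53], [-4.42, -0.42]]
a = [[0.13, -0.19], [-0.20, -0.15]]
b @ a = [[-0.71, -0.52], [-0.49, 0.90]]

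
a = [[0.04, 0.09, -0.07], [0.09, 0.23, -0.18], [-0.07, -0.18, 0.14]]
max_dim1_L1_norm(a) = 0.5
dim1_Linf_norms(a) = [0.09, 0.23, 0.18]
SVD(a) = [[-0.30, 0.95, -0.04],[-0.75, -0.21, 0.62],[0.59, 0.21, 0.78]] @ diag([0.40605356816219024, 0.004494388327556619, 0.0005479564897468329]) @ [[-0.3, -0.75, 0.59],  [0.95, -0.21, 0.21],  [0.04, -0.62, -0.78]]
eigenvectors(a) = [[0.3, 0.95, -0.04], [0.75, -0.21, 0.62], [-0.59, 0.21, 0.78]]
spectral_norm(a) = 0.41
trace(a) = 0.41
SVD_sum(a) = [[0.04, 0.09, -0.07], [0.09, 0.23, -0.18], [-0.07, -0.18, 0.14]] + [[0.00, -0.00, 0.0], [-0.00, 0.00, -0.00], [0.0, -0.00, 0.0]] + [[-0.00, 0.00, 0.00], [0.0, -0.00, -0.0], [0.0, -0.0, -0.0]]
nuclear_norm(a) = 0.41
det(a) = -0.00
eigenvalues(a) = [0.41, 0.0, -0.0]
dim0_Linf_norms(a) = [0.09, 0.23, 0.18]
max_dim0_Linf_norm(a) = 0.23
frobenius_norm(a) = 0.41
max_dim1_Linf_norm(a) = 0.23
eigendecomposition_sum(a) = [[0.04,  0.09,  -0.07], [0.09,  0.23,  -0.18], [-0.07,  -0.18,  0.14]] + [[0.00, -0.0, 0.00], [-0.00, 0.00, -0.0], [0.0, -0.00, 0.00]] + [[-0.00, 0.00, 0.00], [0.0, -0.00, -0.00], [0.0, -0.00, -0.00]]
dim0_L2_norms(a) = [0.12, 0.31, 0.24]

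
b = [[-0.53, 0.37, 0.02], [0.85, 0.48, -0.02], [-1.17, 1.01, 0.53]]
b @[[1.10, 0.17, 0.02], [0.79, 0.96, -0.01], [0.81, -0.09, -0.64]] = [[-0.27,  0.26,  -0.03],[1.30,  0.61,  0.02],[-0.06,  0.72,  -0.37]]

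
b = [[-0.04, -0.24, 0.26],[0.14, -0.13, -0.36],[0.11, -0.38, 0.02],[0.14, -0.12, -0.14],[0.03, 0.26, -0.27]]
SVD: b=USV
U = [[0.58,-0.04,-0.20], [-0.28,0.71,-0.56], [0.45,0.55,0.07], [-0.04,0.44,0.8], [-0.62,0.01,0.07]]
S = [0.61, 0.52, 0.06]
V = [[-0.06, -0.7, 0.71], [0.43, -0.66, -0.62], [0.90, 0.27, 0.34]]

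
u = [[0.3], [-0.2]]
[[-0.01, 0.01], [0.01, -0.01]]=u@[[-0.03,0.03]]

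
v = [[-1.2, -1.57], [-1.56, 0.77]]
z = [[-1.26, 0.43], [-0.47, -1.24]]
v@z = [[2.25, 1.43], [1.60, -1.63]]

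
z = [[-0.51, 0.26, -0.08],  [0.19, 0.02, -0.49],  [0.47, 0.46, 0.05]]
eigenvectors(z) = [[(-0.84+0j), (-0.08-0.21j), (-0.08+0.21j)], [0.46+0.00j, 0.01-0.64j, 0.01+0.64j], [0.28+0.00j, (-0.73+0j), -0.73-0.00j]]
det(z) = -0.18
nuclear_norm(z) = 1.74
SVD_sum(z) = [[-0.37, -0.12, 0.04],[0.22, 0.07, -0.02],[0.55, 0.18, -0.06]] + [[-0.09, 0.32, 0.11], [0.05, -0.17, -0.06], [-0.08, 0.28, 0.09]] + [[-0.04, 0.06, -0.23], [-0.08, 0.11, -0.41], [0.00, -0.00, 0.01]]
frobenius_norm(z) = 1.02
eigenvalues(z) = [(-0.62+0j), (0.09+0.53j), (0.09-0.53j)]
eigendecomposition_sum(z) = [[(-0.52+0j), 0.17+0.00j, 0.06+0.00j], [(0.28-0j), (-0.09-0j), (-0.03-0j)], [(0.17-0j), (-0.05-0j), -0.02-0.00j]] + [[0.00+0.05j, (0.05+0.06j), (-0.07+0.04j)], [(-0.04+0.13j), (0.05+0.23j), (-0.23+0.03j)], [(0.15+0.05j), 0.26-0.07j, 0.03+0.26j]] + [[0.00-0.05j, 0.05-0.06j, -0.07-0.04j], [-0.04-0.13j, (0.05-0.23j), -0.23-0.03j], [0.15-0.05j, (0.26+0.07j), (0.03-0.26j)]]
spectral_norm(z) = 0.74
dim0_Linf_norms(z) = [0.51, 0.46, 0.49]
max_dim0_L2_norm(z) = 0.72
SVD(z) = [[-0.53, -0.7, -0.48], [0.32, 0.36, -0.88], [0.79, -0.62, 0.03]] @ diag([0.7407736308804437, 0.5014696600796431, 0.49546201449940747]) @ [[0.95, 0.31, -0.10],[0.27, -0.91, -0.31],[0.19, -0.26, 0.95]]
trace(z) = -0.44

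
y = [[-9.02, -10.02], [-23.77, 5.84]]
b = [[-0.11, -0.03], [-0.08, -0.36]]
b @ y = [[1.71, 0.93], [9.28, -1.3]]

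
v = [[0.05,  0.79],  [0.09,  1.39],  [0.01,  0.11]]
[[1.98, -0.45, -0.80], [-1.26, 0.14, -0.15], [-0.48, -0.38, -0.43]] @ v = [[0.05, 0.85],[-0.05, -0.82],[-0.06, -0.95]]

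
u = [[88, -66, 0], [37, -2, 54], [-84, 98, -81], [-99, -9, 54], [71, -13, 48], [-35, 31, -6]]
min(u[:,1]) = -66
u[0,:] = [88, -66, 0]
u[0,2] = 0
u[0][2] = 0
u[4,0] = 71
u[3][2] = 54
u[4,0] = 71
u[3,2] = 54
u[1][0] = 37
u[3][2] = 54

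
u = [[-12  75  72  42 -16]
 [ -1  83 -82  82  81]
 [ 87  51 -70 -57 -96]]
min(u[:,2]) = -82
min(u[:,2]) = -82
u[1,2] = -82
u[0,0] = -12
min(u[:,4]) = -96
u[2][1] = 51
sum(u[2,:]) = -85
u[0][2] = 72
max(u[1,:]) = 83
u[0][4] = -16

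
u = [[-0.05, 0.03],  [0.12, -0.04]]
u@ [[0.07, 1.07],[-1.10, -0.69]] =[[-0.04,-0.07], [0.05,0.16]]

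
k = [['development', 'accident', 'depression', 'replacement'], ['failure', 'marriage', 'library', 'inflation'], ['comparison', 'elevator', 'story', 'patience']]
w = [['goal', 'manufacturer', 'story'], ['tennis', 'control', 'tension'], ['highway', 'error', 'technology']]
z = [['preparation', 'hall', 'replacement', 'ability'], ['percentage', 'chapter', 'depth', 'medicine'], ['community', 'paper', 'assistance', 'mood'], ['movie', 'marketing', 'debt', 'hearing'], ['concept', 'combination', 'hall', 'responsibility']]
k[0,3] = 'replacement'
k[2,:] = ['comparison', 'elevator', 'story', 'patience']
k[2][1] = 'elevator'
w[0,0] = 'goal'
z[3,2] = 'debt'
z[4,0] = 'concept'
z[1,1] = 'chapter'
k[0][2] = 'depression'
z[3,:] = ['movie', 'marketing', 'debt', 'hearing']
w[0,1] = 'manufacturer'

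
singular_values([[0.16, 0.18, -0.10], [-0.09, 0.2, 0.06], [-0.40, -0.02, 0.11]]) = [0.47, 0.26, 0.06]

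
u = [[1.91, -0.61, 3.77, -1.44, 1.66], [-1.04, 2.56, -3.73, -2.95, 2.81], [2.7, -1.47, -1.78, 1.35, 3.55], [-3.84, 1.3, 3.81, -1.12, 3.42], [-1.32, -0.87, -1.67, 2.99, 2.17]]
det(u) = -3.61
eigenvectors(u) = [[(-0.39+0j), (-0.3+0j), (0.31+0j), 0.46+0.02j, 0.46-0.02j],[-0.37+0.00j, -0.73+0.00j, 0.83+0.00j, -0.53+0.00j, -0.53-0.00j],[(0.21+0j), (-0.13+0j), (0.14+0j), (0.25+0.23j), (0.25-0.23j)],[-0.77+0.00j, (-0.58+0j), (0.45+0j), -0.19+0.42j, (-0.19-0.42j)],[0.27+0.00j, 0.13+0.00j, (0.01+0j), (-0.14+0.4j), (-0.14-0.4j)]]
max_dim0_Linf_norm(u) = 3.84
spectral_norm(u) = 7.29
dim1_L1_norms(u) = [9.39, 13.09, 10.85, 13.49, 9.02]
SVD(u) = [[0.42, -0.19, -0.45, 0.54, 0.55],[-0.08, 0.83, 0.33, 0.4, 0.21],[-0.32, 0.28, -0.74, 0.22, -0.47],[0.82, 0.35, -0.12, -0.3, -0.31],[-0.19, 0.29, -0.37, -0.64, 0.57]] @ diag([7.2867107304546055, 6.754803775400257, 5.5811942274975666, 4.606488417589973, 0.0028530813916506368]) @ [[-0.4,  0.17,  0.81,  -0.32,  0.24],  [-0.32,  0.3,  -0.51,  -0.19,  0.71],  [-0.4,  0.42,  -0.26,  -0.41,  -0.65],  [0.69,  0.12,  0.01,  -0.71,  0.09],  [-0.31,  -0.83,  -0.14,  -0.45,  -0.01]]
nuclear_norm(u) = 24.23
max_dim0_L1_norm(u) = 14.76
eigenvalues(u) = [(-4.68+0j), (-1.39+0j), (-0.02+0j), (4.92+1.9j), (4.92-1.9j)]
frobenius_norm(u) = 12.29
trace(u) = 3.74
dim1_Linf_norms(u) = [3.77, 3.73, 3.55, 3.84, 2.99]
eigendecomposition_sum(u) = [[(-2.36+0j), (0.62-0j), 4.13+0.00j, -0.82+0.00j, (-1.41-0j)], [-2.20+0.00j, 0.58-0.00j, 3.86+0.00j, -0.77+0.00j, -1.32-0.00j], [1.28-0.00j, -0.33+0.00j, -2.24-0.00j, (0.45-0j), 0.77+0.00j], [-4.66+0.00j, (1.22-0j), 8.16+0.00j, (-1.62+0j), (-2.79-0j)], [1.61-0.00j, (-0.42+0j), -2.82-0.00j, 0.56-0.00j, (0.97+0j)]] + [[(1.76-0j), (0.18+0j), -2.27-0.00j, (-0.86-0j), 2.13+0.00j], [(4.26-0j), (0.43+0j), -5.50-0.00j, -2.09-0.00j, (5.16+0j)], [(0.77-0j), (0.08+0j), -1.00-0.00j, (-0.38-0j), 0.94+0.00j], [3.37-0.00j, 0.34+0.00j, -4.35-0.00j, (-1.65-0j), 4.08+0.00j], [-0.77+0.00j, -0.08-0.00j, 1.00+0.00j, (0.38+0j), -0.94-0.00j]] + [[-0.02+0.00j, -0.01-0.00j, (0.02+0j), 0.01+0.00j, (-0.02+0j)], [(-0.06+0j), (-0.02-0j), (0.06+0j), (0.04+0j), -0.07+0.00j], [(-0.01+0j), -0.00-0.00j, (0.01+0j), 0.01+0.00j, -0.01+0.00j], [(-0.03+0j), -0.01-0.00j, (0.03+0j), 0.02+0.00j, (-0.04+0j)], [-0.00+0.00j, (-0-0j), 0.00+0.00j, 0.00+0.00j, -0.00+0.00j]] + [[(1.27+0.85j), -0.70+0.41j, 0.95-0.36j, 0.12-1.19j, 0.48-1.35j], [-1.52-0.91j, 0.79-0.52j, (-1.07+0.48j), -0.06+1.39j, -0.48+1.59j], [0.33+1.10j, (-0.61-0.1j), 0.72+0.24j, (0.64-0.64j), 0.93-0.55j], [-1.26+0.87j, (-0.13-0.81j), -0.01+1.02j, 1.07+0.55j, (1.08+0.95j)], [(-1.08+0.9j), -0.18-0.73j, (0.08+0.93j), 1.02+0.41j, (1.07+0.78j)]] + [[(1.27-0.85j), -0.70-0.41j, 0.95+0.36j, (0.12+1.19j), 0.48+1.35j], [-1.52+0.91j, 0.79+0.52j, (-1.07-0.48j), (-0.06-1.39j), -0.48-1.59j], [0.33-1.10j, (-0.61+0.1j), (0.72-0.24j), (0.64+0.64j), (0.93+0.55j)], [-1.26-0.87j, -0.13+0.81j, (-0.01-1.02j), (1.07-0.55j), (1.08-0.95j)], [-1.08-0.90j, (-0.18+0.73j), (0.08-0.93j), (1.02-0.41j), 1.07-0.78j]]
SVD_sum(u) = [[-1.21, 0.53, 2.44, -0.96, 0.72], [0.22, -0.10, -0.44, 0.17, -0.13], [0.94, -0.41, -1.91, 0.75, -0.56], [-2.40, 1.05, 4.85, -1.91, 1.42], [0.56, -0.25, -1.14, 0.45, -0.33]] + [[0.41, -0.38, 0.65, 0.24, -0.9], [-1.81, 1.66, -2.84, -1.07, 3.97], [-0.61, 0.56, -0.95, -0.36, 1.33], [-0.76, 0.70, -1.20, -0.45, 1.67], [-0.65, 0.59, -1.02, -0.38, 1.42]] + [[1.00, -1.05, 0.64, 1.02, 1.63],  [-0.73, 0.77, -0.47, -0.75, -1.19],  [1.65, -1.74, 1.06, 1.68, 2.69],  [0.27, -0.29, 0.17, 0.28, 0.44],  [0.82, -0.86, 0.53, 0.84, 1.34]] + [[1.71, 0.29, 0.04, -1.74, 0.21], [1.28, 0.22, 0.03, -1.30, 0.16], [0.71, 0.12, 0.02, -0.72, 0.09], [-0.95, -0.16, -0.02, 0.96, -0.12], [-2.06, -0.35, -0.04, 2.09, -0.26]] + [[-0.00, -0.00, -0.0, -0.00, -0.00],[-0.00, -0.00, -0.00, -0.00, -0.00],[0.0, 0.0, 0.0, 0.0, 0.00],[0.0, 0.0, 0.0, 0.00, 0.0],[-0.00, -0.0, -0.00, -0.00, -0.0]]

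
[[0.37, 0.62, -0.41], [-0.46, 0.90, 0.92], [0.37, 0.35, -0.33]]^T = [[0.37,-0.46,0.37],[0.62,0.90,0.35],[-0.41,0.92,-0.33]]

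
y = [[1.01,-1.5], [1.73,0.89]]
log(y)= [[0.66, -0.97], [1.12, 0.59]]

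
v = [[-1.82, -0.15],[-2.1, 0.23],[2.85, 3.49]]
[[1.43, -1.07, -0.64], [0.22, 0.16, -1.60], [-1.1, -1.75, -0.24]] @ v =[[-2.18, -2.69], [-5.3, -5.58], [4.99, -1.08]]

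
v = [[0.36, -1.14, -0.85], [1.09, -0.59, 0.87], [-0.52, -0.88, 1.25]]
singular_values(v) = [1.87, 1.53, 1.1]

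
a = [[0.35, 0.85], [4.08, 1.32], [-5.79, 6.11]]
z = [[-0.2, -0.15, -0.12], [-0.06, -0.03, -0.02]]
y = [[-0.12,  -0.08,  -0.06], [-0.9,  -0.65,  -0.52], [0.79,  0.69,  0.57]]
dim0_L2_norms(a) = [7.09, 6.31]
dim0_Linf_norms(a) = [5.79, 6.11]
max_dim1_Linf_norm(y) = 0.9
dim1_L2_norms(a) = [0.92, 4.29, 8.42]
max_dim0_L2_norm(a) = 7.09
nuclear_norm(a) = 12.53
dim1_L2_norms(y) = [0.16, 1.23, 1.19]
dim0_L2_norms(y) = [1.2, 0.95, 0.77]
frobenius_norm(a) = 9.49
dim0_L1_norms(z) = [0.26, 0.18, 0.14]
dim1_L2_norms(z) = [0.28, 0.07]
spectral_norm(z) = 0.29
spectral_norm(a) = 8.67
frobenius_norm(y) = 1.72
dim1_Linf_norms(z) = [0.2, 0.06]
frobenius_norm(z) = 0.29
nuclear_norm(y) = 1.81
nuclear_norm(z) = 0.30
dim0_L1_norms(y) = [1.81, 1.42, 1.15]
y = a @ z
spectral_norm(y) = 1.72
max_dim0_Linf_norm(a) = 6.11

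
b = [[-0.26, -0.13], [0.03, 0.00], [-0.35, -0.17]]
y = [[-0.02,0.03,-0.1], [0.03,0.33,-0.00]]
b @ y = [[0.00, -0.05, 0.03], [-0.0, 0.00, -0.0], [0.00, -0.07, 0.03]]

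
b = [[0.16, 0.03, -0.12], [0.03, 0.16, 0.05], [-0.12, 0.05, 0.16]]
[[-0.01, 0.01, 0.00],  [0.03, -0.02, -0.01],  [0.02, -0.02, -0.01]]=b@[[-0.05, 0.03, 0.01], [0.15, -0.11, -0.05], [0.06, -0.04, -0.02]]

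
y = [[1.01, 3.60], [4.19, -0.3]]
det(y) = -15.39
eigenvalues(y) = [4.29, -3.58]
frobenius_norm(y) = 5.62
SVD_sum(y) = [[2.06, 0.77], [3.58, 1.33]] + [[-1.05, 2.83], [0.61, -1.63]]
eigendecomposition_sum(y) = [[2.5, 1.96], [2.28, 1.79]] + [[-1.49, 1.64], [1.91, -2.09]]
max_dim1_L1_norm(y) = 4.61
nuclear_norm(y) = 7.90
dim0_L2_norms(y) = [4.31, 3.61]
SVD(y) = [[-0.5, -0.87],[-0.87, 0.50]] @ diag([4.411263257356044, 3.4881164651285013]) @ [[-0.94, -0.35],[0.35, -0.94]]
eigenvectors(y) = [[0.74, -0.62], [0.67, 0.79]]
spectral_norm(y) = 4.41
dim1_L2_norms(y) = [3.74, 4.2]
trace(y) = 0.71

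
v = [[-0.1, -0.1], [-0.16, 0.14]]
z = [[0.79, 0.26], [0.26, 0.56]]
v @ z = [[-0.11, -0.08], [-0.09, 0.04]]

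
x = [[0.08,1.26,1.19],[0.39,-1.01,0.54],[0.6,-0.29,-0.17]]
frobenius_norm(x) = 2.22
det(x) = 1.10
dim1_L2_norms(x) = [1.73, 1.21, 0.69]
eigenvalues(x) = [(0.99+0j), (-1.05+0.12j), (-1.05-0.12j)]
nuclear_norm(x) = 3.50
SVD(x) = [[-0.92,0.39,-0.12], [0.34,0.9,0.29], [0.22,0.22,-0.95]] @ diag([1.8316835259139113, 1.1468905818291253, 0.5258112343866685]) @ [[0.10, -0.85, -0.51], [0.45, -0.42, 0.79], [-0.89, -0.31, 0.34]]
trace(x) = -1.10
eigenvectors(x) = [[(0.88+0j), (0.79+0j), 0.79-0.00j],[0.28+0.00j, -0.15+0.11j, (-0.15-0.11j)],[(0.39+0j), -0.58-0.04j, -0.58+0.04j]]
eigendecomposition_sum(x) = [[0.59+0.00j, (0.27+0j), (0.73+0j)], [(0.18+0j), 0.08+0.00j, 0.23+0.00j], [0.26+0.00j, 0.12+0.00j, (0.32+0j)]] + [[(-0.26-0.36j), 0.50+3.10j, (0.23-1.38j)],  [0.10+0.03j, -0.55-0.53j, 0.16+0.30j],  [0.17+0.28j, (-0.2-2.32j), -0.24+1.01j]] + [[-0.26+0.36j,(0.5-3.1j),0.23+1.38j], [(0.1-0.03j),(-0.55+0.53j),0.16-0.30j], [0.17-0.28j,(-0.2+2.32j),(-0.24-1.01j)]]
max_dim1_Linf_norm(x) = 1.26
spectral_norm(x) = 1.83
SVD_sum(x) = [[-0.17, 1.43, 0.86], [0.06, -0.53, -0.32], [0.04, -0.34, -0.20]] + [[0.2, -0.19, 0.35], [0.46, -0.43, 0.81], [0.12, -0.11, 0.2]] + [[0.05, 0.02, -0.02], [-0.13, -0.05, 0.05], [0.44, 0.16, -0.17]]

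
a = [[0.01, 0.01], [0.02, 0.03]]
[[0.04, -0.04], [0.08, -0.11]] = a @ [[3.71, -0.06], [0.16, -3.60]]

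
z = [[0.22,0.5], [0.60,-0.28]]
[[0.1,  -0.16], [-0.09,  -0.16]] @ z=[[-0.07,0.09], [-0.12,-0.0]]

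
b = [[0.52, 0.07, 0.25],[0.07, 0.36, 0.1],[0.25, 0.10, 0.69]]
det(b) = 0.102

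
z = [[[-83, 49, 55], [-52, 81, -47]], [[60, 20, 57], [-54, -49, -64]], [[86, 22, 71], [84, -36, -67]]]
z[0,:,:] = [[-83, 49, 55], [-52, 81, -47]]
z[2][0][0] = 86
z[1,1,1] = -49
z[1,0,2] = 57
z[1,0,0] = 60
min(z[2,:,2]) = -67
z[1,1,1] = -49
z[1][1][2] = -64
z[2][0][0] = 86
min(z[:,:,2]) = -67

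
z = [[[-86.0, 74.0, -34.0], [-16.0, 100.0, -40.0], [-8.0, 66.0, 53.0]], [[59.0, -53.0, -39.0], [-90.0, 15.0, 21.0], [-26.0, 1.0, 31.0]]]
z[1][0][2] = -39.0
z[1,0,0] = 59.0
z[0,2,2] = 53.0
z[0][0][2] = -34.0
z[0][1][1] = 100.0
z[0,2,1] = 66.0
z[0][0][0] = -86.0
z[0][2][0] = -8.0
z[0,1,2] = -40.0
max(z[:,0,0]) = 59.0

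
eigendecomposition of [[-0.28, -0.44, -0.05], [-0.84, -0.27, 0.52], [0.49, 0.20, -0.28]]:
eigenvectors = [[0.42, 0.61, 0.57], [0.78, -0.73, -0.44], [-0.47, 0.31, 0.7]]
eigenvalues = [-1.04, 0.22, -0.0]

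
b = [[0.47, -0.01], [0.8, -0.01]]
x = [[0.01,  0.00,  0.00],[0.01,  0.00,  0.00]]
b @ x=[[0.0, 0.0, 0.0], [0.01, 0.00, 0.0]]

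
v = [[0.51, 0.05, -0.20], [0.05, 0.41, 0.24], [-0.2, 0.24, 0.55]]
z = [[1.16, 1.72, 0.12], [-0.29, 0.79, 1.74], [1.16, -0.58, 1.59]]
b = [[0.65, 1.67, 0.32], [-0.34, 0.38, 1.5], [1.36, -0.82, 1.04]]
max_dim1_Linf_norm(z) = 1.74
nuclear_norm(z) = 5.88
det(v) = 0.06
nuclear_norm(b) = 5.23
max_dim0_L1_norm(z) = 3.45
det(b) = 4.98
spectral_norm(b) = 2.04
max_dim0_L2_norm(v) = 0.63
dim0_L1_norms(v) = [0.76, 0.7, 0.99]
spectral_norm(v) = 0.80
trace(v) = 1.47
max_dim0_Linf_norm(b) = 1.67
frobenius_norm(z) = 3.50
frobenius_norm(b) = 3.07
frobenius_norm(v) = 0.96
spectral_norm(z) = 2.57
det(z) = 6.80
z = v + b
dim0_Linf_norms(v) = [0.51, 0.41, 0.55]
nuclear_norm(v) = 1.47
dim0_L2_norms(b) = [1.55, 1.9, 1.85]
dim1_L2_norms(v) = [0.55, 0.48, 0.63]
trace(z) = 3.54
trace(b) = 2.07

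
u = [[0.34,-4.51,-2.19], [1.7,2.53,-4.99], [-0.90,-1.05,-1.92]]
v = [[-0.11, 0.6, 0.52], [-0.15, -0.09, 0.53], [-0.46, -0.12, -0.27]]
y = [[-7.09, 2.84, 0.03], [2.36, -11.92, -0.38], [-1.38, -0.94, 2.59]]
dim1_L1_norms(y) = [9.96, 14.66, 4.91]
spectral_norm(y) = 13.06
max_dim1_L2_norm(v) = 0.8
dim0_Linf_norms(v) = [0.46, 0.6, 0.53]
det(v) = -0.19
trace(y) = -16.42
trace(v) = -0.47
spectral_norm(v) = 0.91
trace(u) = 0.95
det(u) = -39.49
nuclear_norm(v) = 1.83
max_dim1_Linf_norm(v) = 0.6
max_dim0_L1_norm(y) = 15.7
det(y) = 204.99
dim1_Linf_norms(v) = [0.6, 0.53, 0.46]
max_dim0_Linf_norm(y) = 11.92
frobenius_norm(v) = 1.12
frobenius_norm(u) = 8.06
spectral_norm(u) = 5.96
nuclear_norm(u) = 12.50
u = y @ v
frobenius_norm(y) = 14.68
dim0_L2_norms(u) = [1.95, 5.28, 5.78]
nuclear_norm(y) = 21.80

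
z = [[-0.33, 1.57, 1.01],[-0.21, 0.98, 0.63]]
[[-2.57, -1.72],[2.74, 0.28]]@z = [[1.21, -5.72, -3.68], [-0.96, 4.58, 2.94]]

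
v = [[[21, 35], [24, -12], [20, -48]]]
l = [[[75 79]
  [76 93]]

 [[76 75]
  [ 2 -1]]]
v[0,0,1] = 35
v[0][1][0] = 24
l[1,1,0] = 2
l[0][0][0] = 75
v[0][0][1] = 35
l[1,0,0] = 76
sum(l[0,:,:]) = 323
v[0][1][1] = -12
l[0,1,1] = 93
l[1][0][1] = 75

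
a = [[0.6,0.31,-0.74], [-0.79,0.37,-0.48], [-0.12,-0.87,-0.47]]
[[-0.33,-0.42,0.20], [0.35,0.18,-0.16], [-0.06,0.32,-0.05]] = a@[[-0.46, -0.44, 0.25], [0.08, -0.35, 0.05], [0.10, 0.07, -0.05]]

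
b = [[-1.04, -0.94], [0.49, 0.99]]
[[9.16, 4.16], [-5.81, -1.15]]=b@[[-6.34, -5.34], [-2.73, 1.48]]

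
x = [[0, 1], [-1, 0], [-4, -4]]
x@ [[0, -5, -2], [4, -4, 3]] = [[4, -4, 3], [0, 5, 2], [-16, 36, -4]]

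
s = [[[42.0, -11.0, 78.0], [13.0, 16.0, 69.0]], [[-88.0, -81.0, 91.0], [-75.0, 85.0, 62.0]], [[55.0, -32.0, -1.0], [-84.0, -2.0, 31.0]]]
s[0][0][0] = 42.0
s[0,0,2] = 78.0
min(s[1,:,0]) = -88.0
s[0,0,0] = 42.0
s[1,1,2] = 62.0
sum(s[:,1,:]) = 115.0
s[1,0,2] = 91.0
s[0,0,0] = 42.0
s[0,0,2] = 78.0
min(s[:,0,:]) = -88.0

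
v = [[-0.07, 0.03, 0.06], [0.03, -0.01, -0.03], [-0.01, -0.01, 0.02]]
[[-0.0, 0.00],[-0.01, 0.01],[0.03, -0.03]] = v@[[1.69, -1.46], [-0.42, 0.36], [2.16, -1.86]]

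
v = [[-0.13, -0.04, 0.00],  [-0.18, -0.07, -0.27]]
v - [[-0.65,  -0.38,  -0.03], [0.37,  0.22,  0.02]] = [[0.52, 0.34, 0.03], [-0.55, -0.29, -0.29]]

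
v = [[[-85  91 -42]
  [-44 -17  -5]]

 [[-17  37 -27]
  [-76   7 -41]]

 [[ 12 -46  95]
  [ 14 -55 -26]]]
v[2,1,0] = 14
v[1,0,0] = -17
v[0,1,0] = -44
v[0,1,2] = -5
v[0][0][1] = 91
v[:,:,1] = [[91, -17], [37, 7], [-46, -55]]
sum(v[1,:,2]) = -68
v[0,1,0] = -44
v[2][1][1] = -55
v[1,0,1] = 37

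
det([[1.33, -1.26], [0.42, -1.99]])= -2.118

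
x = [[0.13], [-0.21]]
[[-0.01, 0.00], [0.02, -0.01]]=x@[[-0.10, 0.03]]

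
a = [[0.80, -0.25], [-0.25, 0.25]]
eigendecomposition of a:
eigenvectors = [[0.93,0.36], [-0.36,0.93]]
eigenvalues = [0.9, 0.15]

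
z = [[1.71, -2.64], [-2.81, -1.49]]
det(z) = -9.966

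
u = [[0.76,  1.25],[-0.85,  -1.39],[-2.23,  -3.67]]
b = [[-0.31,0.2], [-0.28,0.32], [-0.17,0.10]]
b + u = [[0.45, 1.45], [-1.13, -1.07], [-2.4, -3.57]]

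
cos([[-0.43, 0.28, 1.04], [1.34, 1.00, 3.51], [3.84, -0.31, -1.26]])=[[-0.45, 0.03, 0.16], [-4.81, 0.81, -0.49], [1.90, -0.35, -0.35]]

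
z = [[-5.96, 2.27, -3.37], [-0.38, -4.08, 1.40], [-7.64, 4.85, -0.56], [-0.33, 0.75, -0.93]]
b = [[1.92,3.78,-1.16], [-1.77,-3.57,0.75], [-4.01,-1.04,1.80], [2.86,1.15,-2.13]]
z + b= [[-4.04, 6.05, -4.53], [-2.15, -7.65, 2.15], [-11.65, 3.81, 1.24], [2.53, 1.9, -3.06]]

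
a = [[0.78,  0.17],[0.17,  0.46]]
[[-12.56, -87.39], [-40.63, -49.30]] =a@[[3.42, -96.45], [-89.6, -71.54]]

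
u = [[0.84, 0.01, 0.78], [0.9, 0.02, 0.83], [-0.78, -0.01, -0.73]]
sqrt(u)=[[1.87-0.64j,0.02-0.02j,1.67-0.73j],  [1.88-0.42j,0.12-0.01j,(1.75-0.48j)],  [-1.67+0.72j,-0.02+0.02j,(-1.5+0.82j)]]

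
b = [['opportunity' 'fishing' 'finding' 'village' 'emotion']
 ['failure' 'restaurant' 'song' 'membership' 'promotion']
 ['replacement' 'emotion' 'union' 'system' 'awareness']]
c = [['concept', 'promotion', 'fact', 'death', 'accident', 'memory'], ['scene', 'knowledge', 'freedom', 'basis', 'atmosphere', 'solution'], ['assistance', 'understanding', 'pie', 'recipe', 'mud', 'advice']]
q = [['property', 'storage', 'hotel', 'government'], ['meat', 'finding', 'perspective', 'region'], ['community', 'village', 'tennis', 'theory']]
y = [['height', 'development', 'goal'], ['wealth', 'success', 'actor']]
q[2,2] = 'tennis'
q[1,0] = 'meat'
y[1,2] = 'actor'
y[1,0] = 'wealth'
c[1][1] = 'knowledge'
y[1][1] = 'success'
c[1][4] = 'atmosphere'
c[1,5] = 'solution'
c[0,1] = 'promotion'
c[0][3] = 'death'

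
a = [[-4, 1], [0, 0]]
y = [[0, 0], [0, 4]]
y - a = [[4, -1], [0, 4]]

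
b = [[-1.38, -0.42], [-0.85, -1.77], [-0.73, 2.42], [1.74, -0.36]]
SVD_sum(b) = [[0.03, -0.28], [0.16, -1.67], [-0.24, 2.47], [0.05, -0.53]] + [[-1.41, -0.14],  [-1.01, -0.1],  [-0.49, -0.05],  [1.69, 0.17]]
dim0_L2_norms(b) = [2.49, 3.05]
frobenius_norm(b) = 3.93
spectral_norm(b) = 3.05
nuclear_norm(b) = 5.54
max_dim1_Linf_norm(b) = 2.42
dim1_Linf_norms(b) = [1.38, 1.77, 2.42, 1.74]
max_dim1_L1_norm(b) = 3.15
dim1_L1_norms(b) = [1.8, 2.62, 3.15, 2.1]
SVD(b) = [[-0.09, 0.57], [-0.55, 0.41], [0.81, 0.2], [-0.17, -0.68]] @ diag([3.0538016797233225, 2.4813293414859334]) @ [[-0.1, 1.00], [-1.00, -0.1]]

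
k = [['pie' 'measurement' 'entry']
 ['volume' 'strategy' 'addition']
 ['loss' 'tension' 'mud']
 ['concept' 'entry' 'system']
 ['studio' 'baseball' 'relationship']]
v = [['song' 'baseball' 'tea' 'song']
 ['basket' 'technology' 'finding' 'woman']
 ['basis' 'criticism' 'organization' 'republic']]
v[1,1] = 'technology'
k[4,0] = 'studio'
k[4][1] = 'baseball'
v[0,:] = ['song', 'baseball', 'tea', 'song']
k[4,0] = 'studio'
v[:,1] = ['baseball', 'technology', 'criticism']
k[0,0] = 'pie'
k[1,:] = ['volume', 'strategy', 'addition']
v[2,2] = 'organization'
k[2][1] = 'tension'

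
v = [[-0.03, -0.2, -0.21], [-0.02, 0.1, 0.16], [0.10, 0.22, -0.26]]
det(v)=0.003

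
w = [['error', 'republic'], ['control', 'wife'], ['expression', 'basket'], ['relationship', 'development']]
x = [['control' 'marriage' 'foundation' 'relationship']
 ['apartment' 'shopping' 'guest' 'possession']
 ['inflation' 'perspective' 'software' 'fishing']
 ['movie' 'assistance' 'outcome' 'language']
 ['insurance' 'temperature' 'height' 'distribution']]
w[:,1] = ['republic', 'wife', 'basket', 'development']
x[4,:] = ['insurance', 'temperature', 'height', 'distribution']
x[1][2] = 'guest'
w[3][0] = 'relationship'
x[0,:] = ['control', 'marriage', 'foundation', 'relationship']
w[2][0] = 'expression'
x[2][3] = 'fishing'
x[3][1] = 'assistance'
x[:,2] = ['foundation', 'guest', 'software', 'outcome', 'height']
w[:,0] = ['error', 'control', 'expression', 'relationship']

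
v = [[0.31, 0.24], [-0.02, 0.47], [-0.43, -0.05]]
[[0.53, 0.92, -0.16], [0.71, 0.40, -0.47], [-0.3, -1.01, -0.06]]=v@[[0.51, 2.23, 0.25], [1.54, 0.95, -0.98]]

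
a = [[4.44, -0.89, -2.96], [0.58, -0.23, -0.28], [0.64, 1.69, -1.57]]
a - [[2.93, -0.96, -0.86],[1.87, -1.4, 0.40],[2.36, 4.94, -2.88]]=[[1.51,  0.07,  -2.1], [-1.29,  1.17,  -0.68], [-1.72,  -3.25,  1.31]]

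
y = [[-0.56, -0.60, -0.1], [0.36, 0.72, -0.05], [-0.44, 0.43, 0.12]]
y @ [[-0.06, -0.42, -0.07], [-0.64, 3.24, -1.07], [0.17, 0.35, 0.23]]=[[0.40, -1.74, 0.66], [-0.49, 2.16, -0.81], [-0.23, 1.62, -0.4]]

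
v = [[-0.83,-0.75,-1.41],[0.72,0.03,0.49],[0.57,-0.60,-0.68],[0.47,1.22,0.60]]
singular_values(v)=[2.38, 1.07, 0.63]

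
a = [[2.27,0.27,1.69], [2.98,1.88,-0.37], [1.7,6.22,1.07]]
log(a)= [[1.17, -0.68, 0.62], [0.95, 1.42, -0.51], [-0.72, 2.39, 0.96]]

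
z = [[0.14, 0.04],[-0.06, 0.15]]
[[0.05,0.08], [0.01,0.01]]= z @ [[0.28, 0.51], [0.15, 0.26]]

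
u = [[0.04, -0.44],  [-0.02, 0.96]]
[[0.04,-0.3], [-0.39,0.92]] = u@[[-4.57, 3.98], [-0.50, 1.04]]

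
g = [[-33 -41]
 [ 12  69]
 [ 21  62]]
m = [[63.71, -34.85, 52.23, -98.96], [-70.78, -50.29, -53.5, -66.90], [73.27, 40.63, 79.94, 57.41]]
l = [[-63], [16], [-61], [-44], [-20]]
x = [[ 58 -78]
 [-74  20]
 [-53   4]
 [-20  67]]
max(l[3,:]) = -44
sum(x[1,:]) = -54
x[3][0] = -20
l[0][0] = -63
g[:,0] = [-33, 12, 21]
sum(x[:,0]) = -89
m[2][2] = 79.94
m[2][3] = 57.41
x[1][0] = -74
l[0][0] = -63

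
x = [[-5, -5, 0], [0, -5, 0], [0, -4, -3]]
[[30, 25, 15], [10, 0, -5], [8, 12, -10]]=x @ [[-4, -5, -4], [-2, 0, 1], [0, -4, 2]]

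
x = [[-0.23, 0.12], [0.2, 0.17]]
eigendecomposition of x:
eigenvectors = [[-0.91, -0.26], [0.40, -0.97]]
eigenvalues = [-0.28, 0.22]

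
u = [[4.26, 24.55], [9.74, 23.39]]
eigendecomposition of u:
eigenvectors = [[-0.94,-0.66],  [0.33,-0.75]]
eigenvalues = [-4.36, 32.01]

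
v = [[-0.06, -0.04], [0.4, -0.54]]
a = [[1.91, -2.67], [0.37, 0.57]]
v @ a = [[-0.13, 0.14], [0.56, -1.38]]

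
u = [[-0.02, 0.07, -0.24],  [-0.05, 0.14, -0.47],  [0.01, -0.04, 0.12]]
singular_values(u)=[0.57, 0.01, 0.0]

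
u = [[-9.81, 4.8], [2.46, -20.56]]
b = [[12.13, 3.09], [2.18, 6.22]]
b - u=[[21.94,-1.71], [-0.28,26.78]]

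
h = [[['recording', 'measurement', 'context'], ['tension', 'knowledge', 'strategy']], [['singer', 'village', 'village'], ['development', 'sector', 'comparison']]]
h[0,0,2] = 'context'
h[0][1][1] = 'knowledge'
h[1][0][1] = 'village'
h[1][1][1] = 'sector'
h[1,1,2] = 'comparison'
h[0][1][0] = 'tension'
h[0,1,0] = 'tension'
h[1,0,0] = 'singer'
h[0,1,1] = 'knowledge'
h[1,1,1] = 'sector'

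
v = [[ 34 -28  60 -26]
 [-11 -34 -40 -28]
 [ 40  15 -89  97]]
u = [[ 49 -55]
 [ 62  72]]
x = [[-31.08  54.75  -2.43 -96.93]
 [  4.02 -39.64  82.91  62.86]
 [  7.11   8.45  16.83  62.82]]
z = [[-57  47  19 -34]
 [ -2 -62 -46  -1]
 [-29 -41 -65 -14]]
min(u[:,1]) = -55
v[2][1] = 15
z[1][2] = -46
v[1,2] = -40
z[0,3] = -34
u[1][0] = 62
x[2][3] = 62.82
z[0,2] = 19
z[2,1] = -41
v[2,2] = -89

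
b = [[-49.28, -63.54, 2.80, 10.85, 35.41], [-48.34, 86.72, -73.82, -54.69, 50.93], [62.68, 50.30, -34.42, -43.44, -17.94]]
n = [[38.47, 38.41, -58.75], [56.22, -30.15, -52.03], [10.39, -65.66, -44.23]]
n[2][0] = 10.39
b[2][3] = -43.44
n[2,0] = 10.39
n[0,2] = -58.75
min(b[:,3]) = -54.69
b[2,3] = -43.44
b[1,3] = -54.69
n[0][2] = -58.75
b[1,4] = 50.93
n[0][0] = 38.47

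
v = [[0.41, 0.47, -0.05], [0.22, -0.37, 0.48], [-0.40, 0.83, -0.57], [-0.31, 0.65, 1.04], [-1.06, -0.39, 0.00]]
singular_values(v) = [1.28, 1.27, 1.26]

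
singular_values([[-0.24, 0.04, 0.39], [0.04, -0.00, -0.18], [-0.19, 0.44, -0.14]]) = [0.5, 0.49, 0.04]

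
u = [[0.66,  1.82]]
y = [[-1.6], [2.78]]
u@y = [[4.00]]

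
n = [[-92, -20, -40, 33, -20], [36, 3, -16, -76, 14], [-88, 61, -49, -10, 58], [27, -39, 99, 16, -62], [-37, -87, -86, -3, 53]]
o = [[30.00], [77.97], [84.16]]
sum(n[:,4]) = 43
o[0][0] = 30.0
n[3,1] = -39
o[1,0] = 77.97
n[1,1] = 3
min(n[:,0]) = -92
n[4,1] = -87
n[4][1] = -87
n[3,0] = 27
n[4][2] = -86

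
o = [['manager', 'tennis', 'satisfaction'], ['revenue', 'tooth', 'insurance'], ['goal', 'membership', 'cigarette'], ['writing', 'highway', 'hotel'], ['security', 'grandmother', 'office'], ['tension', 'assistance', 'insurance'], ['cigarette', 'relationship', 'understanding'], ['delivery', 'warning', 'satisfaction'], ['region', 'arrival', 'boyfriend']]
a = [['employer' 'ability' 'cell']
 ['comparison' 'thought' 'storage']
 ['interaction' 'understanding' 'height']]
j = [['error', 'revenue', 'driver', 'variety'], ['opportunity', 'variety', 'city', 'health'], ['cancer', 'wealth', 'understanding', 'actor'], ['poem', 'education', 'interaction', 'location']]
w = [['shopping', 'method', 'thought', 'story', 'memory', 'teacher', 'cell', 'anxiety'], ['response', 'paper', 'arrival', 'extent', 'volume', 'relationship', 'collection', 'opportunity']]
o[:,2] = ['satisfaction', 'insurance', 'cigarette', 'hotel', 'office', 'insurance', 'understanding', 'satisfaction', 'boyfriend']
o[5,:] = ['tension', 'assistance', 'insurance']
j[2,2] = 'understanding'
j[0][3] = 'variety'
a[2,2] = 'height'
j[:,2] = ['driver', 'city', 'understanding', 'interaction']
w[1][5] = 'relationship'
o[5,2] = 'insurance'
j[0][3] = 'variety'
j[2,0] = 'cancer'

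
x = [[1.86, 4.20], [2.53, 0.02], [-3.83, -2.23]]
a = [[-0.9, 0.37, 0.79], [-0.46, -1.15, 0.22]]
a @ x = [[-3.76, -5.53], [-4.61, -2.45]]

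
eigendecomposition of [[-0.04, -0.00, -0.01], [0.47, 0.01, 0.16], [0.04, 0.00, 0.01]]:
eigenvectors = [[0.0, -0.13, 0.06], [1.00, 0.98, 0.97], [0.0, 0.13, -0.23]]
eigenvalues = [0.01, -0.03, 0.0]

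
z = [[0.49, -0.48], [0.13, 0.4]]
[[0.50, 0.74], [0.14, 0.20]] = z@ [[1.04, 1.53], [0.01, 0.01]]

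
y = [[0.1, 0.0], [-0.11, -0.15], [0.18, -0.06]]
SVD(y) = [[-0.42, -0.12], [0.58, -0.80], [-0.7, -0.59]] @ diag([0.2357992941755889, 0.15810974943466982]) @ [[-0.98, -0.19],  [-0.19, 0.98]]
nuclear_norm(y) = 0.39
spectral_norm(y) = 0.24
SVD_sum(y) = [[0.1, 0.02],[-0.13, -0.03],[0.16, 0.03]] + [[0.00, -0.02], [0.02, -0.12], [0.02, -0.09]]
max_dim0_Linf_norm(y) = 0.18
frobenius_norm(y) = 0.28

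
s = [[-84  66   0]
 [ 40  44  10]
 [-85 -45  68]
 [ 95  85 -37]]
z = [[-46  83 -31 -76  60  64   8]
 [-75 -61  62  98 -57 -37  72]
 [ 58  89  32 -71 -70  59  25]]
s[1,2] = 10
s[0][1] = 66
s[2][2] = 68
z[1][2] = 62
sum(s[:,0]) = -34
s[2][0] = -85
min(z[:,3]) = -76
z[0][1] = 83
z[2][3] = -71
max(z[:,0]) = 58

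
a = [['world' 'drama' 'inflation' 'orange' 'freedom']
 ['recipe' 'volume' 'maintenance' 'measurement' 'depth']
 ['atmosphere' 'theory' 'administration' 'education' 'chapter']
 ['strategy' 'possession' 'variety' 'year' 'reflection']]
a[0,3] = 'orange'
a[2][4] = 'chapter'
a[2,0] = 'atmosphere'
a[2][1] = 'theory'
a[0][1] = 'drama'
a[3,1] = 'possession'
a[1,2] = 'maintenance'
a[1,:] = ['recipe', 'volume', 'maintenance', 'measurement', 'depth']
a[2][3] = 'education'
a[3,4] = 'reflection'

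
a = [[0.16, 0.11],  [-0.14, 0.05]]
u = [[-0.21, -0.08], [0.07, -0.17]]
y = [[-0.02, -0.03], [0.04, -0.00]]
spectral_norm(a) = 0.22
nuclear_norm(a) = 0.33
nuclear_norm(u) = 0.41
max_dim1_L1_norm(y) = 0.05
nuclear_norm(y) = 0.07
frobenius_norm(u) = 0.29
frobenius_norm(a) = 0.24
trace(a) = 0.21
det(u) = 0.04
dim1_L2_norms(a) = [0.19, 0.15]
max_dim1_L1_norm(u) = 0.29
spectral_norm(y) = 0.05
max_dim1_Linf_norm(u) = 0.21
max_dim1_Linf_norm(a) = 0.16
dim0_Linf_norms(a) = [0.16, 0.11]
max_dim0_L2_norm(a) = 0.21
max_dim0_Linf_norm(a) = 0.16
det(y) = 0.00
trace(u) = -0.38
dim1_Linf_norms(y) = [0.03, 0.04]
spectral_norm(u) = 0.22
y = u @ a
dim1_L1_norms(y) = [0.05, 0.04]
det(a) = 0.02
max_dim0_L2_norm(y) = 0.04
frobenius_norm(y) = 0.05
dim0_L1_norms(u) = [0.28, 0.25]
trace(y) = -0.02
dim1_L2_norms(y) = [0.04, 0.04]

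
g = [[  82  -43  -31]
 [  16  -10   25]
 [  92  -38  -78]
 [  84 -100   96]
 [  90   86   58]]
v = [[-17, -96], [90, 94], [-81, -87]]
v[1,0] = 90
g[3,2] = 96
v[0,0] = -17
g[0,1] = -43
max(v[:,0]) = 90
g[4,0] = 90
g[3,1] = -100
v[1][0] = 90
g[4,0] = 90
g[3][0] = 84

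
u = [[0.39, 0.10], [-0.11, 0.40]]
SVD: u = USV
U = [[-0.26, 0.97],  [0.97, 0.26]]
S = [0.42, 0.4]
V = [[-0.50, 0.87], [0.87, 0.5]]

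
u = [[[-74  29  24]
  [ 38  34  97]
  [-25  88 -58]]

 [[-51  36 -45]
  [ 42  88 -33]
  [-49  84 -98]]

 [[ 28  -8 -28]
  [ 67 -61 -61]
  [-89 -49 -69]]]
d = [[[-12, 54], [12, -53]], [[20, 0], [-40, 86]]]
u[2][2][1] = -49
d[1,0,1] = 0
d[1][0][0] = 20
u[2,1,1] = -61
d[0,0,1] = 54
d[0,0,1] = 54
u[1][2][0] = -49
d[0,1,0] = 12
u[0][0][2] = 24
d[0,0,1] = 54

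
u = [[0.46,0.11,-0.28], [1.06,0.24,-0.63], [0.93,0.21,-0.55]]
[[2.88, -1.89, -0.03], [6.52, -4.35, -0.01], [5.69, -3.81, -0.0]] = u @ [[1.19, -4.07, 2.38], [-0.86, 0.16, 0.74], [-8.67, 0.11, 4.31]]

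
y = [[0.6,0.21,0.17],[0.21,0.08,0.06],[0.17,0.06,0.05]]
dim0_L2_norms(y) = [0.66, 0.23, 0.19]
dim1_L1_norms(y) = [0.98, 0.35, 0.28]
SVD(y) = [[-0.91, 0.33, -0.25],[-0.32, -0.94, -0.07],[-0.26, 0.02, 0.97]] @ diag([0.7225397712814886, 0.005785766351657446, 0.0016744623668538674]) @ [[-0.91, -0.32, -0.26], [0.33, -0.94, 0.02], [-0.25, -0.07, 0.97]]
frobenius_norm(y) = 0.72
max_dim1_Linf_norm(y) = 0.6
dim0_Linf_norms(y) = [0.6, 0.21, 0.17]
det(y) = 0.00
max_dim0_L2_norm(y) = 0.66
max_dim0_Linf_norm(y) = 0.6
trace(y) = 0.73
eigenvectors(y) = [[-0.91,-0.33,-0.25], [-0.32,0.94,-0.07], [-0.26,-0.02,0.97]]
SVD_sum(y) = [[0.60, 0.21, 0.17], [0.21, 0.07, 0.06], [0.17, 0.06, 0.05]] + [[0.00, -0.0, 0.00], [-0.0, 0.01, -0.00], [0.0, -0.0, 0.0]] + [[0.0, 0.00, -0.00], [0.00, 0.0, -0.0], [-0.0, -0.00, 0.00]]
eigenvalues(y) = [0.72, 0.01, 0.0]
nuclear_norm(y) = 0.73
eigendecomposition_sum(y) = [[0.60,  0.21,  0.17],[0.21,  0.07,  0.06],[0.17,  0.06,  0.05]] + [[0.00, -0.0, 0.00], [-0.0, 0.01, -0.0], [0.0, -0.00, 0.0]] + [[0.00, 0.0, -0.0],  [0.00, 0.00, -0.0],  [-0.0, -0.0, 0.00]]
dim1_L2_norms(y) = [0.66, 0.23, 0.19]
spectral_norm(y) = 0.72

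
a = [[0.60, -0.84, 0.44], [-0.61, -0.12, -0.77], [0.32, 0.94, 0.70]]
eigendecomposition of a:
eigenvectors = [[0.75, 0.87, -0.84], [0.22, -0.29, 0.18], [-0.63, -0.39, 0.52]]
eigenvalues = [-0.01, 0.68, 0.51]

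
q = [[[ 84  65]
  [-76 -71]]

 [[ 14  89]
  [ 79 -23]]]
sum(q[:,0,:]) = 252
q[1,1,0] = 79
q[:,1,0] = [-76, 79]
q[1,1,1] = -23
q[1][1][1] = -23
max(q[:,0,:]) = 89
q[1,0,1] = 89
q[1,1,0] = 79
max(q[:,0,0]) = 84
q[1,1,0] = 79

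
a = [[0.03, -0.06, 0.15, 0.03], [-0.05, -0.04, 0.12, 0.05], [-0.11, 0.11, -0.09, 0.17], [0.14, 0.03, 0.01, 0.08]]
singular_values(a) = [0.27, 0.19, 0.17, 0.0]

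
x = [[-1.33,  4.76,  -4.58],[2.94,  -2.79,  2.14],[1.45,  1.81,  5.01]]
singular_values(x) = [8.46, 4.66, 1.89]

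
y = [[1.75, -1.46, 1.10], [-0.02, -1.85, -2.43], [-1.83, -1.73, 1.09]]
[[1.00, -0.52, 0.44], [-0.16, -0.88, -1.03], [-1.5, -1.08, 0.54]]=y @ [[0.69, 0.12, -0.03], [0.12, 0.49, -0.01], [-0.03, -0.01, 0.43]]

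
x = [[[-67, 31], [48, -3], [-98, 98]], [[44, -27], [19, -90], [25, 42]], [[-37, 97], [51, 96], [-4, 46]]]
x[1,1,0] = 19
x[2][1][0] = 51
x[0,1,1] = -3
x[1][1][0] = 19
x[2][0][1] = 97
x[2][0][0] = -37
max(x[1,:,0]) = 44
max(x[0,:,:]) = 98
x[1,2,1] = 42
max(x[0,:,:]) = 98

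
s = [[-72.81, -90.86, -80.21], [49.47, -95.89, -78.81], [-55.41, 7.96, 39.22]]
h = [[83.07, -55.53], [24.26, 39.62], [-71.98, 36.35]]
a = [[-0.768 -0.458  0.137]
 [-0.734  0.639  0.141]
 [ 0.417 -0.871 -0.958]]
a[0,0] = -0.768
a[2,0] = 0.417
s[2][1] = 7.96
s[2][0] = -55.41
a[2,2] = -0.958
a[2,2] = -0.958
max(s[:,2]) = 39.22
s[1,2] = -78.81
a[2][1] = -0.871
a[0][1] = -0.458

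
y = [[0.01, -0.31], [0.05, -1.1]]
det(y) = 0.004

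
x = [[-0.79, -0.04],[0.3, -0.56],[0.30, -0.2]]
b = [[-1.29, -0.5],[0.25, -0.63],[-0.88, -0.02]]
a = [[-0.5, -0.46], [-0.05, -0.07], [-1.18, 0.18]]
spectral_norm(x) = 0.94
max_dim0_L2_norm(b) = 1.58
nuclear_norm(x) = 1.47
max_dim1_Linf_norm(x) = 0.79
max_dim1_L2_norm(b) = 1.38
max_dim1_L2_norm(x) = 0.79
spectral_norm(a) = 1.28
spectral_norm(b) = 1.62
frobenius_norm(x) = 1.08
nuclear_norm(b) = 2.34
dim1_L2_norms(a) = [0.68, 0.09, 1.19]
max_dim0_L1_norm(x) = 1.39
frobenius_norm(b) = 1.77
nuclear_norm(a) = 1.78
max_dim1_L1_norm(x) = 0.86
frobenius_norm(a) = 1.38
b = a + x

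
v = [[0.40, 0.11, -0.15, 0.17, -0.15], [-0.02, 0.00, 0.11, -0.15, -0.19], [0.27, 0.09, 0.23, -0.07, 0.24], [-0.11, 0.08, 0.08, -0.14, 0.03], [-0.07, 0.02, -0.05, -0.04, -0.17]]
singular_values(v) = [0.54, 0.46, 0.29, 0.11, 0.0]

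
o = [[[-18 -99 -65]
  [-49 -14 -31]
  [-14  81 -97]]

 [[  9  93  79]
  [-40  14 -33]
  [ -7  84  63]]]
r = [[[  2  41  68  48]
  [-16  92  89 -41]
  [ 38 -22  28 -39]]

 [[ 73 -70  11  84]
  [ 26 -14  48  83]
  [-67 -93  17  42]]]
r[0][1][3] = -41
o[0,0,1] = -99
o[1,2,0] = -7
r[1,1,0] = 26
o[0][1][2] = -31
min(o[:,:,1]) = -99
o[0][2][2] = -97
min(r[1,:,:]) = -93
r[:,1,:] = [[-16, 92, 89, -41], [26, -14, 48, 83]]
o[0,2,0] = -14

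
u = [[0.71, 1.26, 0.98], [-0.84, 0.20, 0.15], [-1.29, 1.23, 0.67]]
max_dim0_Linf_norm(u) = 1.29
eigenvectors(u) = [[0.67+0.00j, 0.67-0.00j, (-0.07+0j)], [(-0.07+0.32j), -0.07-0.32j, (-0.58+0j)], [(0.18+0.64j), 0.18-0.64j, (0.81+0j)]]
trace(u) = 1.58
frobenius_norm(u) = 2.73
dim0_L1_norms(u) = [2.84, 2.69, 1.8]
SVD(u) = [[0.53,-0.81,-0.24], [0.25,0.42,-0.87], [0.81,0.40,0.43]] @ diag([2.2184960204321738, 1.5860539701845748, 0.09385206970734908]) @ [[-0.4,0.77,0.50], [-0.91,-0.28,-0.29], [0.09,0.57,-0.82]]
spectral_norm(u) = 2.22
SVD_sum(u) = [[-0.47, 0.91, 0.58], [-0.22, 0.43, 0.28], [-0.71, 1.39, 0.89]] + [[1.18, 0.36, 0.38], [-0.61, -0.19, -0.20], [-0.58, -0.18, -0.19]] + [[-0.0,-0.01,0.02], [-0.01,-0.05,0.07], [0.00,0.02,-0.03]]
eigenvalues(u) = [(0.84+1.54j), (0.84-1.54j), (-0.11+0j)]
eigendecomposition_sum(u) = [[0.36+0.79j, 0.63-0.42j, 0.49-0.23j],[-0.41+0.09j, 0.13+0.35j, 0.06+0.26j],[-0.66+0.56j, 0.57+0.49j, 0.36+0.40j]] + [[(0.36-0.79j), 0.63+0.42j, 0.49+0.23j], [(-0.41-0.09j), 0.13-0.35j, (0.06-0.26j)], [-0.66-0.56j, (0.57-0.49j), (0.36-0.4j)]] + [[-0.00+0.00j, -0.01+0.00j, 0j], [-0.02+0.00j, -0.06+0.00j, 0.03+0.00j], [(0.02-0j), 0.09-0.00j, (-0.04-0j)]]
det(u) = -0.33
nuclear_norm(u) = 3.90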